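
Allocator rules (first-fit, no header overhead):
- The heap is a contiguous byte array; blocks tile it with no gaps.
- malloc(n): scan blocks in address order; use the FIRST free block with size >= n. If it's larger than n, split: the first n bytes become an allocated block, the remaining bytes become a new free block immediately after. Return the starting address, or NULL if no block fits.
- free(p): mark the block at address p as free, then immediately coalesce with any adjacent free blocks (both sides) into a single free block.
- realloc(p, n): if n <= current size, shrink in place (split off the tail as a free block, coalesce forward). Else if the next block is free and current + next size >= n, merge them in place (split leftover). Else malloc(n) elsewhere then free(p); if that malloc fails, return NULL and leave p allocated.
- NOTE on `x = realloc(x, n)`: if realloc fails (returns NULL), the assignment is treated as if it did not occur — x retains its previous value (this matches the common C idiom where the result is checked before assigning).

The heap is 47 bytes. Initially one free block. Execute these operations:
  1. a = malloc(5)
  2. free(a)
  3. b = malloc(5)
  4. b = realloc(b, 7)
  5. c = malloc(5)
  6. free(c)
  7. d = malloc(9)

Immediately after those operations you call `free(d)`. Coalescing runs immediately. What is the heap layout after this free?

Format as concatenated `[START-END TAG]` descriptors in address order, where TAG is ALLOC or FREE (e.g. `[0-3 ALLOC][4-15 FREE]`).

Op 1: a = malloc(5) -> a = 0; heap: [0-4 ALLOC][5-46 FREE]
Op 2: free(a) -> (freed a); heap: [0-46 FREE]
Op 3: b = malloc(5) -> b = 0; heap: [0-4 ALLOC][5-46 FREE]
Op 4: b = realloc(b, 7) -> b = 0; heap: [0-6 ALLOC][7-46 FREE]
Op 5: c = malloc(5) -> c = 7; heap: [0-6 ALLOC][7-11 ALLOC][12-46 FREE]
Op 6: free(c) -> (freed c); heap: [0-6 ALLOC][7-46 FREE]
Op 7: d = malloc(9) -> d = 7; heap: [0-6 ALLOC][7-15 ALLOC][16-46 FREE]
free(d): d = 7 -> block [7-15 ALLOC]; mark free, coalesce with adjacent free neighbors -> [0-6 ALLOC][7-46 FREE]

Answer: [0-6 ALLOC][7-46 FREE]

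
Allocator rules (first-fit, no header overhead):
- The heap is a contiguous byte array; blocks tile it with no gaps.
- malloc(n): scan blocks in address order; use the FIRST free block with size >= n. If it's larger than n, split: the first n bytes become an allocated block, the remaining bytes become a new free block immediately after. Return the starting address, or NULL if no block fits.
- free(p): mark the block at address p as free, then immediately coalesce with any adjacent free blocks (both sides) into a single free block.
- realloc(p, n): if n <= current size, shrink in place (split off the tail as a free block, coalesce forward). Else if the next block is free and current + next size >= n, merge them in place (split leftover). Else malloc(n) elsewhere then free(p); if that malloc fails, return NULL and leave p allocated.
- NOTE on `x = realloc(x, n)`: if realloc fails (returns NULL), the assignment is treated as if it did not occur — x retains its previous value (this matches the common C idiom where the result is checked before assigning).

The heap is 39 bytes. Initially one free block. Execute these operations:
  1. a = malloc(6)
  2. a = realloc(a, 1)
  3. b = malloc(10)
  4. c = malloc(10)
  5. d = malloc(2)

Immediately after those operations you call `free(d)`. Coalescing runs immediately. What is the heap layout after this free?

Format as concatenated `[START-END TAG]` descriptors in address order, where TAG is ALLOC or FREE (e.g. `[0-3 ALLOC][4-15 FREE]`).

Answer: [0-0 ALLOC][1-10 ALLOC][11-20 ALLOC][21-38 FREE]

Derivation:
Op 1: a = malloc(6) -> a = 0; heap: [0-5 ALLOC][6-38 FREE]
Op 2: a = realloc(a, 1) -> a = 0; heap: [0-0 ALLOC][1-38 FREE]
Op 3: b = malloc(10) -> b = 1; heap: [0-0 ALLOC][1-10 ALLOC][11-38 FREE]
Op 4: c = malloc(10) -> c = 11; heap: [0-0 ALLOC][1-10 ALLOC][11-20 ALLOC][21-38 FREE]
Op 5: d = malloc(2) -> d = 21; heap: [0-0 ALLOC][1-10 ALLOC][11-20 ALLOC][21-22 ALLOC][23-38 FREE]
free(d): d = 21 -> block [21-22 ALLOC]; mark free, coalesce with adjacent free neighbors -> [0-0 ALLOC][1-10 ALLOC][11-20 ALLOC][21-38 FREE]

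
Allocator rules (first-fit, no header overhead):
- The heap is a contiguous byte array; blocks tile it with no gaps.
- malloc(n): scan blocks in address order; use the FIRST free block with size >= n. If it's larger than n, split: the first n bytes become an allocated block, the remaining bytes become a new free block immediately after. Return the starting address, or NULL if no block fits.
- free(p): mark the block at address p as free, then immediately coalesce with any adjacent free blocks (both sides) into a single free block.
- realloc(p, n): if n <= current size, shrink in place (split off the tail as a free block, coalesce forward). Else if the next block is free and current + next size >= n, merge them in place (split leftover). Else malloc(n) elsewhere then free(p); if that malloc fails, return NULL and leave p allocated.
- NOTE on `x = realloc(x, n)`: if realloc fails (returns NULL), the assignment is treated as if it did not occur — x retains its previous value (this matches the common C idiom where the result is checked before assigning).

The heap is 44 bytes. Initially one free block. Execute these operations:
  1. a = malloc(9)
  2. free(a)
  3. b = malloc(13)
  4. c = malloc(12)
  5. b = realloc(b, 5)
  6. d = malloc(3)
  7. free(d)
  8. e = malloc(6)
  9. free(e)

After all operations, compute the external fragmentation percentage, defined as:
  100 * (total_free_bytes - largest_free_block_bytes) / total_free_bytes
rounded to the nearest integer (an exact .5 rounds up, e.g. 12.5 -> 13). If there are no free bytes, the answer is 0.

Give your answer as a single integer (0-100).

Op 1: a = malloc(9) -> a = 0; heap: [0-8 ALLOC][9-43 FREE]
Op 2: free(a) -> (freed a); heap: [0-43 FREE]
Op 3: b = malloc(13) -> b = 0; heap: [0-12 ALLOC][13-43 FREE]
Op 4: c = malloc(12) -> c = 13; heap: [0-12 ALLOC][13-24 ALLOC][25-43 FREE]
Op 5: b = realloc(b, 5) -> b = 0; heap: [0-4 ALLOC][5-12 FREE][13-24 ALLOC][25-43 FREE]
Op 6: d = malloc(3) -> d = 5; heap: [0-4 ALLOC][5-7 ALLOC][8-12 FREE][13-24 ALLOC][25-43 FREE]
Op 7: free(d) -> (freed d); heap: [0-4 ALLOC][5-12 FREE][13-24 ALLOC][25-43 FREE]
Op 8: e = malloc(6) -> e = 5; heap: [0-4 ALLOC][5-10 ALLOC][11-12 FREE][13-24 ALLOC][25-43 FREE]
Op 9: free(e) -> (freed e); heap: [0-4 ALLOC][5-12 FREE][13-24 ALLOC][25-43 FREE]
Free blocks: [8 19] total_free=27 largest=19 -> 100*(27-19)/27 = 800/27 ≈ 29.630 -> rounds to 30

Answer: 30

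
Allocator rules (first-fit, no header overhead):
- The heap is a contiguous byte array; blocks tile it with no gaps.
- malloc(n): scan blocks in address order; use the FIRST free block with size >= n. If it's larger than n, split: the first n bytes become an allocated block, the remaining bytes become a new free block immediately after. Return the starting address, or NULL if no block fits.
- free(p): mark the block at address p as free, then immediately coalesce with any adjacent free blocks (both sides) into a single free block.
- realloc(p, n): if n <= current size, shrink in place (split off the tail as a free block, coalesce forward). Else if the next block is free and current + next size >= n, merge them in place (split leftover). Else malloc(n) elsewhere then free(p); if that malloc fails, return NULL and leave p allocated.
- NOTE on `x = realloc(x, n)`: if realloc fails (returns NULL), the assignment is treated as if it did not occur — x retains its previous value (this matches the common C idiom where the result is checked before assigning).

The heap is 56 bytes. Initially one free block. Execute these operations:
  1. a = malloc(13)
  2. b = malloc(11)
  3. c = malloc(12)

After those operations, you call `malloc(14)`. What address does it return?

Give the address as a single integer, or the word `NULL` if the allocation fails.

Op 1: a = malloc(13) -> a = 0; heap: [0-12 ALLOC][13-55 FREE]
Op 2: b = malloc(11) -> b = 13; heap: [0-12 ALLOC][13-23 ALLOC][24-55 FREE]
Op 3: c = malloc(12) -> c = 24; heap: [0-12 ALLOC][13-23 ALLOC][24-35 ALLOC][36-55 FREE]
malloc(14): first-fit scan over [0-12 ALLOC][13-23 ALLOC][24-35 ALLOC][36-55 FREE] -> 36

Answer: 36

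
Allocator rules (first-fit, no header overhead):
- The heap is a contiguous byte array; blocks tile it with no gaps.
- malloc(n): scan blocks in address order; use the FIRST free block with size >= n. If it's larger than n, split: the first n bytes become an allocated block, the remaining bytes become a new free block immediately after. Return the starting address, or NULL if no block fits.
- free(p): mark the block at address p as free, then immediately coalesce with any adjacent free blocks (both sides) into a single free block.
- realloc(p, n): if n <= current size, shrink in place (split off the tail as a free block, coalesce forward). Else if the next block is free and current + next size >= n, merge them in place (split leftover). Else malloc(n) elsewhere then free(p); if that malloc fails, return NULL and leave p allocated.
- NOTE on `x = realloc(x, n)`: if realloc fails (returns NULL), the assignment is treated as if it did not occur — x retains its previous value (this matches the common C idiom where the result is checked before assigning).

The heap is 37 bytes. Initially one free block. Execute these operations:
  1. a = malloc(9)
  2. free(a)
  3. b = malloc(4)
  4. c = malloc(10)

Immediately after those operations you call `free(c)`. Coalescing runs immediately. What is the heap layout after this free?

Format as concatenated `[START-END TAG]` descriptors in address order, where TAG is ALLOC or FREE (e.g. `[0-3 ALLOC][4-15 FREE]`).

Answer: [0-3 ALLOC][4-36 FREE]

Derivation:
Op 1: a = malloc(9) -> a = 0; heap: [0-8 ALLOC][9-36 FREE]
Op 2: free(a) -> (freed a); heap: [0-36 FREE]
Op 3: b = malloc(4) -> b = 0; heap: [0-3 ALLOC][4-36 FREE]
Op 4: c = malloc(10) -> c = 4; heap: [0-3 ALLOC][4-13 ALLOC][14-36 FREE]
free(c): c = 4 -> block [4-13 ALLOC]; mark free, coalesce with adjacent free neighbors -> [0-3 ALLOC][4-36 FREE]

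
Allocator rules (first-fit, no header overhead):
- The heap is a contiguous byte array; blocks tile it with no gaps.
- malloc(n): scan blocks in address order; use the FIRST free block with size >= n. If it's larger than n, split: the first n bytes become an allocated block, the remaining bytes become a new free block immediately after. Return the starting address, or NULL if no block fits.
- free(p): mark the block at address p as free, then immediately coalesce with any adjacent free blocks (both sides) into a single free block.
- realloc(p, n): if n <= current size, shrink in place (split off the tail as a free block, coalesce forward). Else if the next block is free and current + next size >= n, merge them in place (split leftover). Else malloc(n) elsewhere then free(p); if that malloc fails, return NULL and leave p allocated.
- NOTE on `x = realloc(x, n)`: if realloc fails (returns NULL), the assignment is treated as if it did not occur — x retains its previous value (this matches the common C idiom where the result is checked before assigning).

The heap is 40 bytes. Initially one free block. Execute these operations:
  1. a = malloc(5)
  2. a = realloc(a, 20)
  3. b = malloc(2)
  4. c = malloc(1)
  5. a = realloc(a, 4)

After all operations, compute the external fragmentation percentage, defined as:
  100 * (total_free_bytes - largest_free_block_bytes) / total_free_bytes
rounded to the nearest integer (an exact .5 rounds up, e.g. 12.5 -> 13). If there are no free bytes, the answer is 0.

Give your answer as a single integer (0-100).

Op 1: a = malloc(5) -> a = 0; heap: [0-4 ALLOC][5-39 FREE]
Op 2: a = realloc(a, 20) -> a = 0; heap: [0-19 ALLOC][20-39 FREE]
Op 3: b = malloc(2) -> b = 20; heap: [0-19 ALLOC][20-21 ALLOC][22-39 FREE]
Op 4: c = malloc(1) -> c = 22; heap: [0-19 ALLOC][20-21 ALLOC][22-22 ALLOC][23-39 FREE]
Op 5: a = realloc(a, 4) -> a = 0; heap: [0-3 ALLOC][4-19 FREE][20-21 ALLOC][22-22 ALLOC][23-39 FREE]
Free blocks: [16 17] total_free=33 largest=17 -> 100*(33-17)/33 = 1600/33 ≈ 48.485 -> rounds to 48

Answer: 48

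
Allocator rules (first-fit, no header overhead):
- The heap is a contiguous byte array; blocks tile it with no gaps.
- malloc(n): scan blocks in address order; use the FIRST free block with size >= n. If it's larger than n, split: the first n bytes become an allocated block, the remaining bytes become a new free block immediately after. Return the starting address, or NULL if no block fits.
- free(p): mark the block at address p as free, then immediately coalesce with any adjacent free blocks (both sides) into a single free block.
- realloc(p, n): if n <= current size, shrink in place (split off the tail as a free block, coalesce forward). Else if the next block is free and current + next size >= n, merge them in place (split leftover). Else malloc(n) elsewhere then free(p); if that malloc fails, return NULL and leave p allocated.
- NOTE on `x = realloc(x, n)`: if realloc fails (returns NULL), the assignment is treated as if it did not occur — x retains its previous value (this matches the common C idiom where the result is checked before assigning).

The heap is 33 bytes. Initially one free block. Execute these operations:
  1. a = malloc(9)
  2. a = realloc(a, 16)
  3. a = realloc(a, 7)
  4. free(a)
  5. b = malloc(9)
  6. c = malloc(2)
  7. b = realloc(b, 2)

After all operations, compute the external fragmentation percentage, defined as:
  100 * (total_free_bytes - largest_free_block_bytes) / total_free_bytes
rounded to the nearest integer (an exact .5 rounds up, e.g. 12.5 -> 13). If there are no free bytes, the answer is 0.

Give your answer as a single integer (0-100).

Op 1: a = malloc(9) -> a = 0; heap: [0-8 ALLOC][9-32 FREE]
Op 2: a = realloc(a, 16) -> a = 0; heap: [0-15 ALLOC][16-32 FREE]
Op 3: a = realloc(a, 7) -> a = 0; heap: [0-6 ALLOC][7-32 FREE]
Op 4: free(a) -> (freed a); heap: [0-32 FREE]
Op 5: b = malloc(9) -> b = 0; heap: [0-8 ALLOC][9-32 FREE]
Op 6: c = malloc(2) -> c = 9; heap: [0-8 ALLOC][9-10 ALLOC][11-32 FREE]
Op 7: b = realloc(b, 2) -> b = 0; heap: [0-1 ALLOC][2-8 FREE][9-10 ALLOC][11-32 FREE]
Free blocks: [7 22] total_free=29 largest=22 -> 100*(29-22)/29 = 700/29 ≈ 24.138 -> rounds to 24

Answer: 24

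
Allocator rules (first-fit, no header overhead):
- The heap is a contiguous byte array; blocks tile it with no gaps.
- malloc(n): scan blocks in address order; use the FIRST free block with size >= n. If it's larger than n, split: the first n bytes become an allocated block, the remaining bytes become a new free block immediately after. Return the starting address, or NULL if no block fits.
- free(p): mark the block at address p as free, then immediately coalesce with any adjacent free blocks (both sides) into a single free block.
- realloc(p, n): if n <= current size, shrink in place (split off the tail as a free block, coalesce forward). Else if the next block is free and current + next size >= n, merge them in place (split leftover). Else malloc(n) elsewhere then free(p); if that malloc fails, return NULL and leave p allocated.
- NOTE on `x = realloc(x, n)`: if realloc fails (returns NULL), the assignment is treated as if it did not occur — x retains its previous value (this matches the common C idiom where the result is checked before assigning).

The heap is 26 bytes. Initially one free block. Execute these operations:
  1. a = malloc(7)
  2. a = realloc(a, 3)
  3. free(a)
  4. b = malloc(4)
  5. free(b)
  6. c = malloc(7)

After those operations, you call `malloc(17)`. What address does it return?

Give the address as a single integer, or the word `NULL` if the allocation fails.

Answer: 7

Derivation:
Op 1: a = malloc(7) -> a = 0; heap: [0-6 ALLOC][7-25 FREE]
Op 2: a = realloc(a, 3) -> a = 0; heap: [0-2 ALLOC][3-25 FREE]
Op 3: free(a) -> (freed a); heap: [0-25 FREE]
Op 4: b = malloc(4) -> b = 0; heap: [0-3 ALLOC][4-25 FREE]
Op 5: free(b) -> (freed b); heap: [0-25 FREE]
Op 6: c = malloc(7) -> c = 0; heap: [0-6 ALLOC][7-25 FREE]
malloc(17): first-fit scan over [0-6 ALLOC][7-25 FREE] -> 7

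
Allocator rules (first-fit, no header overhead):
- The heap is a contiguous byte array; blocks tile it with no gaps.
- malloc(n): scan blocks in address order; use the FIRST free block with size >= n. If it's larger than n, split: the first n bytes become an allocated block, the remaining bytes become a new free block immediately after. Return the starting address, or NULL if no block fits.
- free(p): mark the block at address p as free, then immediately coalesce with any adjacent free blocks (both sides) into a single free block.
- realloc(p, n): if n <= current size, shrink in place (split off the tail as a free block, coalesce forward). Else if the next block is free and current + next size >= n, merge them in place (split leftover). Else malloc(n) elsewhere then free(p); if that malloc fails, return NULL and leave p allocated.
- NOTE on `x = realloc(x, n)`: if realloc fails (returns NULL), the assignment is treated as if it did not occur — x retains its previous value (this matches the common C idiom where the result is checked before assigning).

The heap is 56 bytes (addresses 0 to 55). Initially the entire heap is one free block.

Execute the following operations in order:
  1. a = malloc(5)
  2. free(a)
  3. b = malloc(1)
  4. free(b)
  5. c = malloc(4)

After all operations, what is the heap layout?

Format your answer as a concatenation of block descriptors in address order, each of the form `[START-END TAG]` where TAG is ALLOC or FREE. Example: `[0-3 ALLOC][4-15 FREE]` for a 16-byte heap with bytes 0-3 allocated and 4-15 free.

Answer: [0-3 ALLOC][4-55 FREE]

Derivation:
Op 1: a = malloc(5) -> a = 0; heap: [0-4 ALLOC][5-55 FREE]
Op 2: free(a) -> (freed a); heap: [0-55 FREE]
Op 3: b = malloc(1) -> b = 0; heap: [0-0 ALLOC][1-55 FREE]
Op 4: free(b) -> (freed b); heap: [0-55 FREE]
Op 5: c = malloc(4) -> c = 0; heap: [0-3 ALLOC][4-55 FREE]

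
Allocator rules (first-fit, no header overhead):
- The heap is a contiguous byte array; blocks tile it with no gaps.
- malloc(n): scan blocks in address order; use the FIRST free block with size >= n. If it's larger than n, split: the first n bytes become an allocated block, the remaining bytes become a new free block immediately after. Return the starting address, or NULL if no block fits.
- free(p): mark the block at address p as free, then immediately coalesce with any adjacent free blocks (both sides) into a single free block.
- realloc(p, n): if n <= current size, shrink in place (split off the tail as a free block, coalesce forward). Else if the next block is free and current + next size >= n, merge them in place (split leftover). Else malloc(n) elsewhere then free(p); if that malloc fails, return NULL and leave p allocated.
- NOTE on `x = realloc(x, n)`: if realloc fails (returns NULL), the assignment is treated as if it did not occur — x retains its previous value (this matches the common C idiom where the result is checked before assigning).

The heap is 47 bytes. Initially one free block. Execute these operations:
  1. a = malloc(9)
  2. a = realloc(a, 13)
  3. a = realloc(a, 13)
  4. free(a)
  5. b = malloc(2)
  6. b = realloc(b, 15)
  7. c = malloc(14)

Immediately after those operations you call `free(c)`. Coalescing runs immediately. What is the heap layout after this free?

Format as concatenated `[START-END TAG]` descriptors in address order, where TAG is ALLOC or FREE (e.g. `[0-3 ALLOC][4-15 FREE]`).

Op 1: a = malloc(9) -> a = 0; heap: [0-8 ALLOC][9-46 FREE]
Op 2: a = realloc(a, 13) -> a = 0; heap: [0-12 ALLOC][13-46 FREE]
Op 3: a = realloc(a, 13) -> a = 0; heap: [0-12 ALLOC][13-46 FREE]
Op 4: free(a) -> (freed a); heap: [0-46 FREE]
Op 5: b = malloc(2) -> b = 0; heap: [0-1 ALLOC][2-46 FREE]
Op 6: b = realloc(b, 15) -> b = 0; heap: [0-14 ALLOC][15-46 FREE]
Op 7: c = malloc(14) -> c = 15; heap: [0-14 ALLOC][15-28 ALLOC][29-46 FREE]
free(c): c = 15 -> block [15-28 ALLOC]; mark free, coalesce with adjacent free neighbors -> [0-14 ALLOC][15-46 FREE]

Answer: [0-14 ALLOC][15-46 FREE]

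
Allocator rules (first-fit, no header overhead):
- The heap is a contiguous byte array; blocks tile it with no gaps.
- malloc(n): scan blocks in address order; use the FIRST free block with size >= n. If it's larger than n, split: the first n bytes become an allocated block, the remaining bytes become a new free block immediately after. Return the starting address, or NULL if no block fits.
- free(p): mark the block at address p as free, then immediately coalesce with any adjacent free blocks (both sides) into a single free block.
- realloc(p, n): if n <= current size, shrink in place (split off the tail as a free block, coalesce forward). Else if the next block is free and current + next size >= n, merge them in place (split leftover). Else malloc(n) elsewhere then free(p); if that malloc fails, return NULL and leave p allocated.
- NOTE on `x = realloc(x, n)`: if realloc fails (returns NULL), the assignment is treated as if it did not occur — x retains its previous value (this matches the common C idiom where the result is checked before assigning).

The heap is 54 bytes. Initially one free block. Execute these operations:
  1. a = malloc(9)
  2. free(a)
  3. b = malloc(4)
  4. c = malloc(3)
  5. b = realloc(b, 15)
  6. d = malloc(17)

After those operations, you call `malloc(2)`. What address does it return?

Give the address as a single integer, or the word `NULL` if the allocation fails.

Op 1: a = malloc(9) -> a = 0; heap: [0-8 ALLOC][9-53 FREE]
Op 2: free(a) -> (freed a); heap: [0-53 FREE]
Op 3: b = malloc(4) -> b = 0; heap: [0-3 ALLOC][4-53 FREE]
Op 4: c = malloc(3) -> c = 4; heap: [0-3 ALLOC][4-6 ALLOC][7-53 FREE]
Op 5: b = realloc(b, 15) -> b = 7; heap: [0-3 FREE][4-6 ALLOC][7-21 ALLOC][22-53 FREE]
Op 6: d = malloc(17) -> d = 22; heap: [0-3 FREE][4-6 ALLOC][7-21 ALLOC][22-38 ALLOC][39-53 FREE]
malloc(2): first-fit scan over [0-3 FREE][4-6 ALLOC][7-21 ALLOC][22-38 ALLOC][39-53 FREE] -> 0

Answer: 0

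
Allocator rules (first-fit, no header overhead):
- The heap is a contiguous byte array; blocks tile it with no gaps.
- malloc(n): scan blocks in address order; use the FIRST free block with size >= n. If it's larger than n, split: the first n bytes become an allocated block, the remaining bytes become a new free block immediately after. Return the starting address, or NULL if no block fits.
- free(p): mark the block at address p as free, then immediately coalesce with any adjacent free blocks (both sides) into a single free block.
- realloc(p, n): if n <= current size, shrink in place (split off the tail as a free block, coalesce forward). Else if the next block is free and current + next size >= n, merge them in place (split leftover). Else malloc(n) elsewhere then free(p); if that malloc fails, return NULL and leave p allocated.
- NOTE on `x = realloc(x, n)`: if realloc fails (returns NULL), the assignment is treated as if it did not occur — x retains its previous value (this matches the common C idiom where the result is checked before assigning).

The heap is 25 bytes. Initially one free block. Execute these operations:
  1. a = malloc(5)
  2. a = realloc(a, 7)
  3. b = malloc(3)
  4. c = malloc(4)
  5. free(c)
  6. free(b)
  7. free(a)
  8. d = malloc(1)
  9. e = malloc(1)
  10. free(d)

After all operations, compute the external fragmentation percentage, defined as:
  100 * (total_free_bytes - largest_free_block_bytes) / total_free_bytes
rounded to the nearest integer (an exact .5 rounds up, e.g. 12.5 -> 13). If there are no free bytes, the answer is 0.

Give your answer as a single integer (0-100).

Op 1: a = malloc(5) -> a = 0; heap: [0-4 ALLOC][5-24 FREE]
Op 2: a = realloc(a, 7) -> a = 0; heap: [0-6 ALLOC][7-24 FREE]
Op 3: b = malloc(3) -> b = 7; heap: [0-6 ALLOC][7-9 ALLOC][10-24 FREE]
Op 4: c = malloc(4) -> c = 10; heap: [0-6 ALLOC][7-9 ALLOC][10-13 ALLOC][14-24 FREE]
Op 5: free(c) -> (freed c); heap: [0-6 ALLOC][7-9 ALLOC][10-24 FREE]
Op 6: free(b) -> (freed b); heap: [0-6 ALLOC][7-24 FREE]
Op 7: free(a) -> (freed a); heap: [0-24 FREE]
Op 8: d = malloc(1) -> d = 0; heap: [0-0 ALLOC][1-24 FREE]
Op 9: e = malloc(1) -> e = 1; heap: [0-0 ALLOC][1-1 ALLOC][2-24 FREE]
Op 10: free(d) -> (freed d); heap: [0-0 FREE][1-1 ALLOC][2-24 FREE]
Free blocks: [1 23] total_free=24 largest=23 -> 100*(24-23)/24 = 100/24 ≈ 4.167 -> rounds to 4

Answer: 4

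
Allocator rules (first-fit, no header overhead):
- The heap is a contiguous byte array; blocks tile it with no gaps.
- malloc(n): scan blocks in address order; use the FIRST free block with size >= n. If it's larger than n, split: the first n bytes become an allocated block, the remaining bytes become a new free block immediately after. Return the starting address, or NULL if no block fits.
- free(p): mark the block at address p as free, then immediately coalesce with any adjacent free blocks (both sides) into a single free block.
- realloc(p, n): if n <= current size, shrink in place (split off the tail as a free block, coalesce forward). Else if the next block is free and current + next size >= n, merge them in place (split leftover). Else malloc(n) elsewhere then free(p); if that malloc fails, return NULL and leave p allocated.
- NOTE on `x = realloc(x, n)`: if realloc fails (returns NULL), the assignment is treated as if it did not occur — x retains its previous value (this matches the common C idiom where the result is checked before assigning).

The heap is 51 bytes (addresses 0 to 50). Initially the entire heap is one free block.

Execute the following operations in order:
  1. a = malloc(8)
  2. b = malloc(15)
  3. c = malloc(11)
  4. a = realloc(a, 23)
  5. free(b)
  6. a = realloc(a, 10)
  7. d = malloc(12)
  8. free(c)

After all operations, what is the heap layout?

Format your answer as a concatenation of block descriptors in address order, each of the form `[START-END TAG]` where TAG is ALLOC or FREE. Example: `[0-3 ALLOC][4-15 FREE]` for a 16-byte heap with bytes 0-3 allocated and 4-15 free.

Answer: [0-9 ALLOC][10-21 ALLOC][22-50 FREE]

Derivation:
Op 1: a = malloc(8) -> a = 0; heap: [0-7 ALLOC][8-50 FREE]
Op 2: b = malloc(15) -> b = 8; heap: [0-7 ALLOC][8-22 ALLOC][23-50 FREE]
Op 3: c = malloc(11) -> c = 23; heap: [0-7 ALLOC][8-22 ALLOC][23-33 ALLOC][34-50 FREE]
Op 4: a = realloc(a, 23) -> NULL (a unchanged); heap: [0-7 ALLOC][8-22 ALLOC][23-33 ALLOC][34-50 FREE]
Op 5: free(b) -> (freed b); heap: [0-7 ALLOC][8-22 FREE][23-33 ALLOC][34-50 FREE]
Op 6: a = realloc(a, 10) -> a = 0; heap: [0-9 ALLOC][10-22 FREE][23-33 ALLOC][34-50 FREE]
Op 7: d = malloc(12) -> d = 10; heap: [0-9 ALLOC][10-21 ALLOC][22-22 FREE][23-33 ALLOC][34-50 FREE]
Op 8: free(c) -> (freed c); heap: [0-9 ALLOC][10-21 ALLOC][22-50 FREE]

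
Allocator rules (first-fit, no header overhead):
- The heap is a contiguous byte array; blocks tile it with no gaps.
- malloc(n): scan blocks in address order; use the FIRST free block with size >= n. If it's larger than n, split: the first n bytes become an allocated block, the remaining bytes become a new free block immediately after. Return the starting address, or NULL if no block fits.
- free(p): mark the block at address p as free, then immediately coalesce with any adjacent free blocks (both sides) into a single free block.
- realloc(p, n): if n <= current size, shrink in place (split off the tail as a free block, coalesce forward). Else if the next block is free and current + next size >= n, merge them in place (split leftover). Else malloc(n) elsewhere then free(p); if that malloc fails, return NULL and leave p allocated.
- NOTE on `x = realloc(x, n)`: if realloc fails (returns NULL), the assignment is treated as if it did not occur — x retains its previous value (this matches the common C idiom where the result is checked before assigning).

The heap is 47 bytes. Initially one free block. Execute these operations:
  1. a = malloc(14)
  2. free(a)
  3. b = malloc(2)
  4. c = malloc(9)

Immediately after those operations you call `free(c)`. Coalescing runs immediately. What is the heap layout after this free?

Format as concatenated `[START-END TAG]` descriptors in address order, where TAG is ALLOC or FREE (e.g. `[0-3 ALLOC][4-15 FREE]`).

Op 1: a = malloc(14) -> a = 0; heap: [0-13 ALLOC][14-46 FREE]
Op 2: free(a) -> (freed a); heap: [0-46 FREE]
Op 3: b = malloc(2) -> b = 0; heap: [0-1 ALLOC][2-46 FREE]
Op 4: c = malloc(9) -> c = 2; heap: [0-1 ALLOC][2-10 ALLOC][11-46 FREE]
free(c): c = 2 -> block [2-10 ALLOC]; mark free, coalesce with adjacent free neighbors -> [0-1 ALLOC][2-46 FREE]

Answer: [0-1 ALLOC][2-46 FREE]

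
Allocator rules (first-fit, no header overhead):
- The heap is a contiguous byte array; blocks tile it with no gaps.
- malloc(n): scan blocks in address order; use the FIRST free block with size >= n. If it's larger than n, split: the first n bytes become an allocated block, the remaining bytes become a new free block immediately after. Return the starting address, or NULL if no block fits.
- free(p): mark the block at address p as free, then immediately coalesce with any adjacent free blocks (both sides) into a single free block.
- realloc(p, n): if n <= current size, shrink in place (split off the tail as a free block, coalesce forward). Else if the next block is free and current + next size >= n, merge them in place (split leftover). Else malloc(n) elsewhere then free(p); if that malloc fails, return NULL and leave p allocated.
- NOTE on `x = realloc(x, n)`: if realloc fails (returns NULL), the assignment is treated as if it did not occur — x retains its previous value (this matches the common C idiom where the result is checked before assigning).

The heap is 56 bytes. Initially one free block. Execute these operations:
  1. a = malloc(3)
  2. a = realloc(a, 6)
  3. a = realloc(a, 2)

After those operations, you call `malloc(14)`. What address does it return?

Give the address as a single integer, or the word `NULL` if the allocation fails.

Answer: 2

Derivation:
Op 1: a = malloc(3) -> a = 0; heap: [0-2 ALLOC][3-55 FREE]
Op 2: a = realloc(a, 6) -> a = 0; heap: [0-5 ALLOC][6-55 FREE]
Op 3: a = realloc(a, 2) -> a = 0; heap: [0-1 ALLOC][2-55 FREE]
malloc(14): first-fit scan over [0-1 ALLOC][2-55 FREE] -> 2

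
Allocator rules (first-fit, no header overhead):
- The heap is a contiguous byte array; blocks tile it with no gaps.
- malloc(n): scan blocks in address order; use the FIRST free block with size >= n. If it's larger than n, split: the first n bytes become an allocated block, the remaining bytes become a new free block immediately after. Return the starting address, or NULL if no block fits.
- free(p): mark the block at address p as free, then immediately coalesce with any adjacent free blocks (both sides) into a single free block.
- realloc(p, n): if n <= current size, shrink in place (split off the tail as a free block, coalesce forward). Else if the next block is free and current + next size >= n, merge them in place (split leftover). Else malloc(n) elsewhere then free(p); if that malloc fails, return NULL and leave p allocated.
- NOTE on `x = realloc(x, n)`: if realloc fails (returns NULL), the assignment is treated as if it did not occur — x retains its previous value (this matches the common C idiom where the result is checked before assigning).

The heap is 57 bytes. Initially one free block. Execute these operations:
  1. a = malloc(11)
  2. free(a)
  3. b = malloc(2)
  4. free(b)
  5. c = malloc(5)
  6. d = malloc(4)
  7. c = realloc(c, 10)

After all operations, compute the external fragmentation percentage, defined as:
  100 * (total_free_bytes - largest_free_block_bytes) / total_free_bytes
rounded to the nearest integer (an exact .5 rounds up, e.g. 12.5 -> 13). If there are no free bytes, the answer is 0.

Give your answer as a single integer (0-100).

Op 1: a = malloc(11) -> a = 0; heap: [0-10 ALLOC][11-56 FREE]
Op 2: free(a) -> (freed a); heap: [0-56 FREE]
Op 3: b = malloc(2) -> b = 0; heap: [0-1 ALLOC][2-56 FREE]
Op 4: free(b) -> (freed b); heap: [0-56 FREE]
Op 5: c = malloc(5) -> c = 0; heap: [0-4 ALLOC][5-56 FREE]
Op 6: d = malloc(4) -> d = 5; heap: [0-4 ALLOC][5-8 ALLOC][9-56 FREE]
Op 7: c = realloc(c, 10) -> c = 9; heap: [0-4 FREE][5-8 ALLOC][9-18 ALLOC][19-56 FREE]
Free blocks: [5 38] total_free=43 largest=38 -> 100*(43-38)/43 = 500/43 ≈ 11.628 -> rounds to 12

Answer: 12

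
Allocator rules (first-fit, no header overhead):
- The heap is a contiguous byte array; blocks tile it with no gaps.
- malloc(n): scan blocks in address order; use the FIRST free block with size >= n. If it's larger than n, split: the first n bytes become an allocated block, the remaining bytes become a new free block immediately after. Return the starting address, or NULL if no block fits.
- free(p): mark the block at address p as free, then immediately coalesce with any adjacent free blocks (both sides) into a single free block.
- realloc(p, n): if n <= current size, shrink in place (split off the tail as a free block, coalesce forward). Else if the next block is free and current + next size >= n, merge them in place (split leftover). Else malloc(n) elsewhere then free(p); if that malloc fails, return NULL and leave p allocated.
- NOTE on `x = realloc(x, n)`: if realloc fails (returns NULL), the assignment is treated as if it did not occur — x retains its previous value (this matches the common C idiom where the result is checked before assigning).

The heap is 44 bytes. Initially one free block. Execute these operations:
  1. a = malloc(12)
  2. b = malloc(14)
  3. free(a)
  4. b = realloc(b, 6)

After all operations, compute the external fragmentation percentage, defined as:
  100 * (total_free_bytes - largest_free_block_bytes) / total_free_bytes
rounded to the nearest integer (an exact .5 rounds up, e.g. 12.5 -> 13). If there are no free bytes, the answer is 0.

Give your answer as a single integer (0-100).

Op 1: a = malloc(12) -> a = 0; heap: [0-11 ALLOC][12-43 FREE]
Op 2: b = malloc(14) -> b = 12; heap: [0-11 ALLOC][12-25 ALLOC][26-43 FREE]
Op 3: free(a) -> (freed a); heap: [0-11 FREE][12-25 ALLOC][26-43 FREE]
Op 4: b = realloc(b, 6) -> b = 12; heap: [0-11 FREE][12-17 ALLOC][18-43 FREE]
Free blocks: [12 26] total_free=38 largest=26 -> 100*(38-26)/38 = 1200/38 ≈ 31.579 -> rounds to 32

Answer: 32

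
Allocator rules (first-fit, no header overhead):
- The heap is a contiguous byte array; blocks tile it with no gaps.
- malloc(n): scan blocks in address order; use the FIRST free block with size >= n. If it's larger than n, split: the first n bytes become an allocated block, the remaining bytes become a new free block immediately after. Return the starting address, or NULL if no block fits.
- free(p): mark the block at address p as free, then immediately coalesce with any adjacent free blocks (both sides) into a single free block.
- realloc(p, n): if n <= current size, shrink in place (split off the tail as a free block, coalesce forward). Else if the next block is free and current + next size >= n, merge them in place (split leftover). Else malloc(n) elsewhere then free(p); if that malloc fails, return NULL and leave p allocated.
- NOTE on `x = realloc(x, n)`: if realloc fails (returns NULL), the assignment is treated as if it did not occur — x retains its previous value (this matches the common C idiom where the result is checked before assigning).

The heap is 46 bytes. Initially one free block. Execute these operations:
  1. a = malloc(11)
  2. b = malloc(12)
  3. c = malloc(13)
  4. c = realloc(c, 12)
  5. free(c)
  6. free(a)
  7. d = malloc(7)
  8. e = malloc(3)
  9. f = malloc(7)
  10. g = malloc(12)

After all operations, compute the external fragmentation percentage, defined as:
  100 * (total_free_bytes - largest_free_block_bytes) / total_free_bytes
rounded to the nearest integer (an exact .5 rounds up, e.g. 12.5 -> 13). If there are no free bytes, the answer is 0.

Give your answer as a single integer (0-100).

Answer: 20

Derivation:
Op 1: a = malloc(11) -> a = 0; heap: [0-10 ALLOC][11-45 FREE]
Op 2: b = malloc(12) -> b = 11; heap: [0-10 ALLOC][11-22 ALLOC][23-45 FREE]
Op 3: c = malloc(13) -> c = 23; heap: [0-10 ALLOC][11-22 ALLOC][23-35 ALLOC][36-45 FREE]
Op 4: c = realloc(c, 12) -> c = 23; heap: [0-10 ALLOC][11-22 ALLOC][23-34 ALLOC][35-45 FREE]
Op 5: free(c) -> (freed c); heap: [0-10 ALLOC][11-22 ALLOC][23-45 FREE]
Op 6: free(a) -> (freed a); heap: [0-10 FREE][11-22 ALLOC][23-45 FREE]
Op 7: d = malloc(7) -> d = 0; heap: [0-6 ALLOC][7-10 FREE][11-22 ALLOC][23-45 FREE]
Op 8: e = malloc(3) -> e = 7; heap: [0-6 ALLOC][7-9 ALLOC][10-10 FREE][11-22 ALLOC][23-45 FREE]
Op 9: f = malloc(7) -> f = 23; heap: [0-6 ALLOC][7-9 ALLOC][10-10 FREE][11-22 ALLOC][23-29 ALLOC][30-45 FREE]
Op 10: g = malloc(12) -> g = 30; heap: [0-6 ALLOC][7-9 ALLOC][10-10 FREE][11-22 ALLOC][23-29 ALLOC][30-41 ALLOC][42-45 FREE]
Free blocks: [1 4] total_free=5 largest=4 -> 100*(5-4)/5 = 100/5 = 20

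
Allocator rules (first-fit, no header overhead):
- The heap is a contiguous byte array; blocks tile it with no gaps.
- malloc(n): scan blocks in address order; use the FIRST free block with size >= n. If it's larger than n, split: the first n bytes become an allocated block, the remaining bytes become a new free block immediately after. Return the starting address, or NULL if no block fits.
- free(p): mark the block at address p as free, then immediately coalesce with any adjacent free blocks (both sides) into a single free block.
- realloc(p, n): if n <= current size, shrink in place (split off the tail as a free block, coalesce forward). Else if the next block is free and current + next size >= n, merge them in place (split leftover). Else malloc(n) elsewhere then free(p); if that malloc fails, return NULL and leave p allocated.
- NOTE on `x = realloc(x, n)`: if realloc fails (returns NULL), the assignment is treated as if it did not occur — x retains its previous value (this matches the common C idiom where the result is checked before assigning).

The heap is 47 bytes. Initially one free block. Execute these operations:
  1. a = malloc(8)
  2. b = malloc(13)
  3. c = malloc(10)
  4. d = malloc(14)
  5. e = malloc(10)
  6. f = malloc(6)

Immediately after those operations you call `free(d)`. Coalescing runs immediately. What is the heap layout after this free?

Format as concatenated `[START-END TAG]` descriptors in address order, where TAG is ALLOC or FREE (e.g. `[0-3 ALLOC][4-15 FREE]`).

Answer: [0-7 ALLOC][8-20 ALLOC][21-30 ALLOC][31-46 FREE]

Derivation:
Op 1: a = malloc(8) -> a = 0; heap: [0-7 ALLOC][8-46 FREE]
Op 2: b = malloc(13) -> b = 8; heap: [0-7 ALLOC][8-20 ALLOC][21-46 FREE]
Op 3: c = malloc(10) -> c = 21; heap: [0-7 ALLOC][8-20 ALLOC][21-30 ALLOC][31-46 FREE]
Op 4: d = malloc(14) -> d = 31; heap: [0-7 ALLOC][8-20 ALLOC][21-30 ALLOC][31-44 ALLOC][45-46 FREE]
Op 5: e = malloc(10) -> e = NULL; heap: [0-7 ALLOC][8-20 ALLOC][21-30 ALLOC][31-44 ALLOC][45-46 FREE]
Op 6: f = malloc(6) -> f = NULL; heap: [0-7 ALLOC][8-20 ALLOC][21-30 ALLOC][31-44 ALLOC][45-46 FREE]
free(d): d = 31 -> block [31-44 ALLOC]; mark free, coalesce with adjacent free neighbors -> [0-7 ALLOC][8-20 ALLOC][21-30 ALLOC][31-46 FREE]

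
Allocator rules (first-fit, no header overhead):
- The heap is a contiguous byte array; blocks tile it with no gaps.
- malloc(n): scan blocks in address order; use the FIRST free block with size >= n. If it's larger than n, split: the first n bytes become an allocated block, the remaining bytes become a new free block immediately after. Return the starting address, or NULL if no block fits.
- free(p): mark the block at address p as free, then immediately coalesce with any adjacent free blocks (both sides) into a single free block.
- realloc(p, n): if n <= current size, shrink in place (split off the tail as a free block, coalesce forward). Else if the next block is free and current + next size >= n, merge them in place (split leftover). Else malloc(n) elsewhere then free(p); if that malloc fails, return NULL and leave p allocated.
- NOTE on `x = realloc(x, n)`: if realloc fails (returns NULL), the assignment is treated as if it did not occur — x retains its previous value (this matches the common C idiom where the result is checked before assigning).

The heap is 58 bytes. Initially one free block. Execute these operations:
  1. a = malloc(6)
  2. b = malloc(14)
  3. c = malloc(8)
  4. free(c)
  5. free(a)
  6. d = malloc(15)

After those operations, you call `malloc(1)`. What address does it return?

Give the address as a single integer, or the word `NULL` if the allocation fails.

Answer: 0

Derivation:
Op 1: a = malloc(6) -> a = 0; heap: [0-5 ALLOC][6-57 FREE]
Op 2: b = malloc(14) -> b = 6; heap: [0-5 ALLOC][6-19 ALLOC][20-57 FREE]
Op 3: c = malloc(8) -> c = 20; heap: [0-5 ALLOC][6-19 ALLOC][20-27 ALLOC][28-57 FREE]
Op 4: free(c) -> (freed c); heap: [0-5 ALLOC][6-19 ALLOC][20-57 FREE]
Op 5: free(a) -> (freed a); heap: [0-5 FREE][6-19 ALLOC][20-57 FREE]
Op 6: d = malloc(15) -> d = 20; heap: [0-5 FREE][6-19 ALLOC][20-34 ALLOC][35-57 FREE]
malloc(1): first-fit scan over [0-5 FREE][6-19 ALLOC][20-34 ALLOC][35-57 FREE] -> 0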